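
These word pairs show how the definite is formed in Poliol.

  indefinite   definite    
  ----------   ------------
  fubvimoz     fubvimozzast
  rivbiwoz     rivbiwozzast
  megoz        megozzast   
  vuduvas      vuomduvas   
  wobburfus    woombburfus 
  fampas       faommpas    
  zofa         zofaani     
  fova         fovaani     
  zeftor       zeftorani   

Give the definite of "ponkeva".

vuduvas and zofa both have last vowel 'a' yet inflect differently (vuomduvas, zofaani), so the last vowel is not what conditions the rule; the final letter is.
"ponkeva" ends in -a. The stems ending in -a (zofa → zofaani, fova → fovaani) add -ani.
So ponkeva → ponkevaani.

ponkevaani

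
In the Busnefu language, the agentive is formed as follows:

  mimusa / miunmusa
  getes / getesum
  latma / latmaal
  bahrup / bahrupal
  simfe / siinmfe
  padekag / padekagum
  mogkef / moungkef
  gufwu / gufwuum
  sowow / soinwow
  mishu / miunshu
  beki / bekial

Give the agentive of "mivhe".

"mivhe" begins with m-. The stems beginning with m- (mogkef → moungkef, mishu → miunshu, mimusa → miunmusa) insert -un- after the first vowel.
So mivhe → miunvhe.

miunvhe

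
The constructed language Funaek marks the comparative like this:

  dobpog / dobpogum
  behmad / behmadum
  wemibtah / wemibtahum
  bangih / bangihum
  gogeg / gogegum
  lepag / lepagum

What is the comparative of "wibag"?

Every pair shown (dobpog → dobpogum, behmad → behmadum, wemibtah → wemibtahum, …) follows the same rule: add -um.
So wibag → wibagum.

wibagum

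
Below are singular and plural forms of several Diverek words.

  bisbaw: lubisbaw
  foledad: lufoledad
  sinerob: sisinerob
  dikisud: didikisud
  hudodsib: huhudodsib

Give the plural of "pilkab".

lupilkab

foledad and dikisud both end in -d yet inflect differently (lufoledad, didikisud), so the final letter is not what conditions the rule; the last vowel is.
"pilkab" has last vowel 'a'. The stems whose last vowel is 'a' (bisbaw → lubisbaw, foledad → lufoledad) add the prefix lu-.
The other pattern: stems whose last vowel is 'i', 'o' or 'u' repeat the first consonant+vowel as a prefix.
So pilkab → lupilkab.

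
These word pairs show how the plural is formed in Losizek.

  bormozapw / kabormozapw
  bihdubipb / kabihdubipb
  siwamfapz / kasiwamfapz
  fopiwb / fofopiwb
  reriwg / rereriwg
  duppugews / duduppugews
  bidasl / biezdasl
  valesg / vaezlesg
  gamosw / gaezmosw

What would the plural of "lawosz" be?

laezwosz

"lawosz" has second-to-last letter 's'. The stems whose second-to-last letter is 's' (bidasl → biezdasl, valesg → vaezlesg, gamosw → gaezmosw) insert -ez- after the first vowel.
So lawosz → laezwosz.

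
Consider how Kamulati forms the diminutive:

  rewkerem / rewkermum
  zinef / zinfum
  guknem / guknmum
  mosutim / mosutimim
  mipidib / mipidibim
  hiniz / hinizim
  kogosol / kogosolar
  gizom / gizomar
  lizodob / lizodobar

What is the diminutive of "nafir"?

rewkerem and mosutim both end in -m yet inflect differently (rewkermum, mosutimim), so the final letter is not what conditions the rule; the last vowel is.
"nafir" has last vowel 'i'. The stems whose last vowel is 'i' (mosutim → mosutimim, mipidib → mipidibim, hiniz → hinizim) add -im.
The other patterns: stems whose last vowel is 'e' delete the last vowel and add -um; stems whose last vowel is 'o' add -ar.
So nafir → nafirim.

nafirim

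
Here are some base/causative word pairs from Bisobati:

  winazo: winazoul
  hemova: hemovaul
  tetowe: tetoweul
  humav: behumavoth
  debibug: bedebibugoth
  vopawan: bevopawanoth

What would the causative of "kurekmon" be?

bekurekmonoth

"kurekmon" ends in a consonant. The stems ending in a consonant (vopawan → bevopawanoth, humav → behumavoth, debibug → bedebibugoth) add be- … -oth around the stem.
The other pattern: stems ending in a vowel add -ul.
So kurekmon → bekurekmonoth.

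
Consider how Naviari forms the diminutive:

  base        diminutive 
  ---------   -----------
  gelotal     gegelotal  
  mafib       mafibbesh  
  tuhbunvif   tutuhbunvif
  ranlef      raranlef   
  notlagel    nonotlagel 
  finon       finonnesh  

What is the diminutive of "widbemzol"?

"widbemzol" ends in -l. The stems ending in -l (notlagel → nonotlagel, gelotal → gegelotal) repeat the first consonant+vowel as a prefix.
So widbemzol → wiwidbemzol.

wiwidbemzol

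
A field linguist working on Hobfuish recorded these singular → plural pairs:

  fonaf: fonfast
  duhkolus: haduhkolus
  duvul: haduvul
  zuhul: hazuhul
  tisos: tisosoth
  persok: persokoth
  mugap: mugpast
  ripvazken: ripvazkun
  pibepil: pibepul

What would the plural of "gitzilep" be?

duhkolus and tisos both end in -s yet inflect differently (haduhkolus, tisosoth), so the final letter is not what conditions the rule; the last vowel is.
"gitzilep" has last vowel 'e'. The one such stem in the data (ripvazken → ripvazkun) changes the last vowel to 'u' (as does pibepil), so the same rule applies.
So gitzilep → gitzilup.

gitzilup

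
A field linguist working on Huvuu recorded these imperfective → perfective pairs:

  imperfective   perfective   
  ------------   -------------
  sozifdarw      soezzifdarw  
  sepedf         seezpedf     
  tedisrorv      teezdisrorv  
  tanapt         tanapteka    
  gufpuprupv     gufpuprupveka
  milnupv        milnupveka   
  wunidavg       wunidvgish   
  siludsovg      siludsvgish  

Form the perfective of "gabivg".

gabvgish

"gabivg" has second-to-last letter 'v'. The stems whose second-to-last letter is 'v' (wunidavg → wunidvgish, siludsovg → siludsvgish) delete the last vowel and add -ish.
The other patterns: stems whose second-to-last letter is 'd' or 'r' insert -ez- after the first vowel; stems whose second-to-last letter is 'p' add -eka.
So gabivg → gabvgish.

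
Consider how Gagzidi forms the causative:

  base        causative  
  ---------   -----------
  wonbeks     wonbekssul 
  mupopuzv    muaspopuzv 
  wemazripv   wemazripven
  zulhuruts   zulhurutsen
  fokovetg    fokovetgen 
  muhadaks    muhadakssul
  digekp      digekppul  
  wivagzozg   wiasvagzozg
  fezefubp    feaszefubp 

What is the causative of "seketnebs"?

seasketnebs

digekp and fezefubp both end in -p yet inflect differently (digekppul, feaszefubp), so the final letter is not what conditions the rule; the second-to-last letter is.
"seketnebs" has second-to-last letter 'b'. The one such stem in the data (fezefubp → feaszefubp) inserts -as- after the first vowel (as do wivagzozg, mupopuzv), so the same rule applies.
So seketnebs → seasketnebs.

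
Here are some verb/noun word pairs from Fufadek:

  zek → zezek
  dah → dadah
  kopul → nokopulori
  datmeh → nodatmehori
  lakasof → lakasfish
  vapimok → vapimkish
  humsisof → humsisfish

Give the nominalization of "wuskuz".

nowuskuzori

dah and datmeh both end in -h yet inflect differently (dadah, nodatmehori), so the final letter is not what conditions the rule; the number of vowels is.
"wuskuz" has 2 vowels. The stems with 2 vowels (kopul → nokopulori, datmeh → nodatmehori) add no- … -ori around the stem.
So wuskuz → nowuskuzori.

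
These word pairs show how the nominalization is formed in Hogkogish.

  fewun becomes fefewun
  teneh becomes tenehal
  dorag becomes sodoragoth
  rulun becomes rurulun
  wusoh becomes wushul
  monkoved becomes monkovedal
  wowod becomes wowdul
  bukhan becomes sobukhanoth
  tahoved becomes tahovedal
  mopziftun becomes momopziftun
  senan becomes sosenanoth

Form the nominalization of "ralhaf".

soralhafoth

mopziftun and senan both end in -n yet inflect differently (momopziftun, sosenanoth), so the final letter is not what conditions the rule; the last vowel is.
"ralhaf" has last vowel 'a'. The stems whose last vowel is 'a' (senan → sosenanoth, dorag → sodoragoth, bukhan → sobukhanoth) add so- … -oth around the stem.
The other patterns: stems whose last vowel is 'u' repeat the first consonant+vowel as a prefix; stems whose last vowel is 'e' add -al; stems whose last vowel is 'o' delete the last vowel and add -ul.
So ralhaf → soralhafoth.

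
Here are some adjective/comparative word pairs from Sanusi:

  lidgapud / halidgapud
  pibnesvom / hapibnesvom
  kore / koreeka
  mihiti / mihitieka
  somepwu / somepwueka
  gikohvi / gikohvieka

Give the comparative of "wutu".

"wutu" ends in a vowel. The stems ending in a vowel (kore → koreeka, mihiti → mihitieka, somepwu → somepwueka) add -eka.
The other pattern: stems ending in a consonant add the prefix ha-.
So wutu → wutueka.

wutueka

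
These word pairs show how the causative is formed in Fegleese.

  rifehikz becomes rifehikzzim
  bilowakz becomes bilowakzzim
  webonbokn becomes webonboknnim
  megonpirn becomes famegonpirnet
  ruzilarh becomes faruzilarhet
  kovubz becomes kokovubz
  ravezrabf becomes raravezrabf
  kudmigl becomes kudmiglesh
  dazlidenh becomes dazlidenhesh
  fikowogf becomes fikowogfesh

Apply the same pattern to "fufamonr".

fufamonresh

webonbokn and megonpirn both end in -n yet inflect differently (webonboknnim, famegonpirnet), so the final letter is not what conditions the rule; the second-to-last letter is.
"fufamonr" has second-to-last letter 'n'. The one such stem in the data (dazlidenh → dazlidenhesh) adds -esh, so the same rule applies.
So fufamonr → fufamonresh.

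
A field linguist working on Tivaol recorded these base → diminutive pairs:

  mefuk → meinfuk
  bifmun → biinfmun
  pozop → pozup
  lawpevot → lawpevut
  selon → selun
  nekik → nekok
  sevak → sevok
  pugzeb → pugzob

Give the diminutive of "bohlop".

bohlup

bifmun and selon both end in -n yet inflect differently (biinfmun, selun), so the final letter is not what conditions the rule; the last vowel is.
"bohlop" has last vowel 'o'. The stems whose last vowel is 'o' (pozop → pozup, lawpevot → lawpevut, selon → selun) change the last vowel to 'u'.
The other patterns: stems whose last vowel is 'u' insert -in- after the first vowel; stems whose last vowel is 'a', 'e' or 'i' change the last vowel to 'o'.
So bohlop → bohlup.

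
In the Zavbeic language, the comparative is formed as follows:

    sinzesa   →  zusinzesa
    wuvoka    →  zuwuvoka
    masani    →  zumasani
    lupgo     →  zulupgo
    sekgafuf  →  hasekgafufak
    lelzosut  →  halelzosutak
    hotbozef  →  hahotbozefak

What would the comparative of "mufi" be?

lelzosut and lupgo both begin with l- yet inflect differently (halelzosutak, zulupgo), so the first letter is not what conditions the rule; whether the stem ends in a vowel or a consonant is.
"mufi" ends in a vowel. The stems ending in a vowel (lupgo → zulupgo, wuvoka → zuwuvoka, sinzesa → zusinzesa) add the prefix zu-.
So mufi → zumufi.

zumufi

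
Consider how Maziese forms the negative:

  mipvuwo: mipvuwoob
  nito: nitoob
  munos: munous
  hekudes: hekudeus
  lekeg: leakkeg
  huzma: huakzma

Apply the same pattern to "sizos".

sizous

mipvuwo and munos both have last vowel 'o' yet inflect differently (mipvuwoob, munous), so the last vowel is not what conditions the rule; the final letter is.
"sizos" ends in -s. The stems ending in -s (munos → munous, hekudes → hekudeus) drop the final letter and add -us.
The other patterns: stems ending in -o add -ob; stems ending in -a or -g insert -ak- after the first vowel.
So sizos → sizous.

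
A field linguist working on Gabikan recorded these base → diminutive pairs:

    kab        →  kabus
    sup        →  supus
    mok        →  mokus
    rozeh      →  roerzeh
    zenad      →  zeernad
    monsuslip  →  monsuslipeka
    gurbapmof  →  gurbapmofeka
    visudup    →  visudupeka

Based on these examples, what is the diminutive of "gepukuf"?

gepukufeka

sup and monsuslip both end in -p yet inflect differently (supus, monsuslipeka), so the final letter is not what conditions the rule; the number of vowels is.
"gepukuf" has 3 vowels. The stems with 3 vowels (monsuslip → monsuslipeka, gurbapmof → gurbapmofeka, visudup → visudupeka) add -eka.
The other patterns: stems with 1 vowel add -us; stems with 2 vowels insert -er- after the first vowel.
So gepukuf → gepukufeka.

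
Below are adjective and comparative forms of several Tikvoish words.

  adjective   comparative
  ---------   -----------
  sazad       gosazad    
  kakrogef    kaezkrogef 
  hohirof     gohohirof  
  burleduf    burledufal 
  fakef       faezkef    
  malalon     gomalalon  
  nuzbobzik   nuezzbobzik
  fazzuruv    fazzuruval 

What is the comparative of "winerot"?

hohirof and burleduf both end in -f yet inflect differently (gohohirof, burledufal), so the final letter is not what conditions the rule; the last vowel is.
"winerot" has last vowel 'o'. The stems whose last vowel is 'o' (malalon → gomalalon, hohirof → gohohirof) add the prefix go-.
The other patterns: stems whose last vowel is 'u' add -al; stems whose last vowel is 'e' or 'i' insert -ez- after the first vowel.
So winerot → gowinerot.

gowinerot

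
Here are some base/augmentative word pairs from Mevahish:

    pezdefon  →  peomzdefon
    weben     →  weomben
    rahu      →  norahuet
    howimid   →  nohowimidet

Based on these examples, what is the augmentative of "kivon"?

kiomvon

"kivon" ends in -n. The stems ending in -n (pezdefon → peomzdefon, weben → weomben) insert -om- after the first vowel.
The other pattern: stems ending in -d or -u add no- … -et around the stem.
So kivon → kiomvon.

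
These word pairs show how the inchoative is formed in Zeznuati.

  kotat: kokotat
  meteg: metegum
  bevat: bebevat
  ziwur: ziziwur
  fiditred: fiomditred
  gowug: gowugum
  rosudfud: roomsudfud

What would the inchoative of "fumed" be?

gowug and rosudfud both have last vowel 'u' yet inflect differently (gowugum, roomsudfud), so the last vowel is not what conditions the rule; the final letter is.
"fumed" ends in -d. The stems ending in -d (rosudfud → roomsudfud, fiditred → fiomditred) insert -om- after the first vowel.
The other patterns: stems ending in -g add -um; stems ending in -r or -t repeat the first consonant+vowel as a prefix.
So fumed → fuommed.

fuommed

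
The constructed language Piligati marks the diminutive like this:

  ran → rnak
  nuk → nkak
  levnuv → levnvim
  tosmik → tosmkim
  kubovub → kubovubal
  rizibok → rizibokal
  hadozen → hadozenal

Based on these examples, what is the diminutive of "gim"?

nuk and tosmik both end in -k yet inflect differently (nkak, tosmkim), so the final letter is not what conditions the rule; the number of vowels is.
"gim" has 1 vowel. The stems with 1 vowel (ran → rnak, nuk → nkak) delete the last vowel and add -ak.
The other patterns: stems with 2 vowels delete the last vowel and add -im; stems with 3 vowels add -al.
So gim → gmak.

gmak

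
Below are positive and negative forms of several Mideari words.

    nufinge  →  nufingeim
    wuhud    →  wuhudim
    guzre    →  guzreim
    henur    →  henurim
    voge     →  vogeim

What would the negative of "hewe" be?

heweim

Every pair shown (nufinge → nufingeim, wuhud → wuhudim, guzre → guzreim, …) follows the same rule: add -im.
So hewe → heweim.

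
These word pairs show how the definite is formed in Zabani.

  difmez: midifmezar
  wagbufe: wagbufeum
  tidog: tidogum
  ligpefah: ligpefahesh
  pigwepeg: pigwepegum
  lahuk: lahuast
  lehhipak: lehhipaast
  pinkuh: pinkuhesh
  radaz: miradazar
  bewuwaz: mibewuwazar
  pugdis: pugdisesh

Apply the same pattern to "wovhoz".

difmez and pigwepeg both have last vowel 'e' yet inflect differently (midifmezar, pigwepegum), so the last vowel is not what conditions the rule; the final letter is.
"wovhoz" ends in -z. The stems ending in -z (difmez → midifmezar, bewuwaz → mibewuwazar, radaz → miradazar) add mi- … -ar around the stem.
The other patterns: stems ending in -e or -g add -um; stems ending in -k drop the final letter and add -ast; stems ending in -h or -s add -esh.
So wovhoz → miwovhozar.

miwovhozar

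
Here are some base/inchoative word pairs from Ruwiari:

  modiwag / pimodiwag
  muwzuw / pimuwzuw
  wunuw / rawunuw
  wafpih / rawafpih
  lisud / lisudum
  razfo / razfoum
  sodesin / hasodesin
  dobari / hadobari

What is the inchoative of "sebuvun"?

muwzuw and wunuw both end in -w yet inflect differently (pimuwzuw, rawunuw), so the final letter is not what conditions the rule; the first letter is.
"sebuvun" begins with s-. The one such stem in the data (sodesin → hasodesin) adds the prefix ha-, so the same rule applies.
So sebuvun → hasebuvun.

hasebuvun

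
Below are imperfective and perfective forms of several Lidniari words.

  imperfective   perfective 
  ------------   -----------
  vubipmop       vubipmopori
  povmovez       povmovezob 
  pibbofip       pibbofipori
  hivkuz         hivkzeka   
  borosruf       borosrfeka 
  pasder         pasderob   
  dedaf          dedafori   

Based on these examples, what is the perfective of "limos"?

hivkuz and povmovez both end in -z yet inflect differently (hivkzeka, povmovezob), so the final letter is not what conditions the rule; the last vowel is.
"limos" has last vowel 'o'. The one such stem in the data (vubipmop → vubipmopori) adds -ori, so the same rule applies.
The other patterns: stems whose last vowel is 'u' delete the last vowel and add -eka; stems whose last vowel is 'e' add -ob.
So limos → limosori.

limosori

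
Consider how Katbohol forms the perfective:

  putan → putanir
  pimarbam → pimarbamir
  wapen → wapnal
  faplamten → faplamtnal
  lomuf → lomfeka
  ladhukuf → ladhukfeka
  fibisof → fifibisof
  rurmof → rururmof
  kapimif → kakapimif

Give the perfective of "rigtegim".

putan and wapen both end in -n yet inflect differently (putanir, wapnal), so the final letter is not what conditions the rule; the last vowel is.
"rigtegim" has last vowel 'i'. The one such stem in the data (kapimif → kakapimif) repeats the first consonant+vowel as a prefix (as do fibisof, rurmof), so the same rule applies.
So rigtegim → ririgtegim.

ririgtegim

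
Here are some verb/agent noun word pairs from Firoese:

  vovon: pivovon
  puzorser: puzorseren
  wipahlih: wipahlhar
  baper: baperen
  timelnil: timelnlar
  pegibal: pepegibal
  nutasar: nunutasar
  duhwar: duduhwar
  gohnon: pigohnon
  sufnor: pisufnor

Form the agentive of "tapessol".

"tapessol" has last vowel 'o'. The stems whose last vowel is 'o' (gohnon → pigohnon, vovon → pivovon, sufnor → pisufnor) add the prefix pi-.
So tapessol → pitapessol.

pitapessol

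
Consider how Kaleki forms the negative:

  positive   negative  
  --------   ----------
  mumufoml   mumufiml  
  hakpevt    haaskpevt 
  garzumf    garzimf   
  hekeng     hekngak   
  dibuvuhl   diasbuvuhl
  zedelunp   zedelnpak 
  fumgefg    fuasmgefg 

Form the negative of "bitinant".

bitinntak

hekeng and fumgefg both end in -g yet inflect differently (hekngak, fuasmgefg), so the final letter is not what conditions the rule; the second-to-last letter is.
"bitinant" has second-to-last letter 'n'. The stems whose second-to-last letter is 'n' (zedelunp → zedelnpak, hekeng → hekngak) delete the last vowel and add -ak.
The other patterns: stems whose second-to-last letter is 'm' change the last vowel to 'i'; stems whose second-to-last letter is 'f', 'h' or 'v' insert -as- after the first vowel.
So bitinant → bitinntak.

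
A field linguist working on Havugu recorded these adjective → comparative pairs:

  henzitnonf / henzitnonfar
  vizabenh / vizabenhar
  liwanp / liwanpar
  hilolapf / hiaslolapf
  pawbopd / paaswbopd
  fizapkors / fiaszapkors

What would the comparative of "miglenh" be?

miglenhar

henzitnonf and hilolapf both end in -f yet inflect differently (henzitnonfar, hiaslolapf), so the final letter is not what conditions the rule; the second-to-last letter is.
"miglenh" has second-to-last letter 'n'. The stems whose second-to-last letter is 'n' (henzitnonf → henzitnonfar, vizabenh → vizabenhar, liwanp → liwanpar) add -ar.
So miglenh → miglenhar.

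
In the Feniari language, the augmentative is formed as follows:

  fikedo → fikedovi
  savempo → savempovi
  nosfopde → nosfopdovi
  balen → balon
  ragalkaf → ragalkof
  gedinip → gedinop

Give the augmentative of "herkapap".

nosfopde and balen both have last vowel 'e' yet inflect differently (nosfopdovi, balon), so the last vowel is not what conditions the rule; whether the stem ends in a vowel or a consonant is.
"herkapap" ends in a consonant. The stems ending in a consonant (balen → balon, ragalkaf → ragalkof, gedinip → gedinop) change the last vowel to 'o'.
So herkapap → herkapop.

herkapop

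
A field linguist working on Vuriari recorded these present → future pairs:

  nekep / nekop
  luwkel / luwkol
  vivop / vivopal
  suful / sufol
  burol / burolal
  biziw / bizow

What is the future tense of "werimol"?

werimolal

burol and luwkel both end in -l yet inflect differently (burolal, luwkol), so the final letter is not what conditions the rule; the last vowel is.
"werimol" has last vowel 'o'. The stems whose last vowel is 'o' (vivop → vivopal, burol → burolal) add -al.
So werimol → werimolal.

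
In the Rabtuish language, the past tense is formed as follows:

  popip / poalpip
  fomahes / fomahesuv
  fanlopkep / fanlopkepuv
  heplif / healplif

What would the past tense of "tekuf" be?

popip and fanlopkep both end in -p yet inflect differently (poalpip, fanlopkepuv), so the final letter is not what conditions the rule; the number of vowels is.
"tekuf" has 2 vowels. The stems with 2 vowels (popip → poalpip, heplif → healplif) insert -al- after the first vowel.
So tekuf → tealkuf.

tealkuf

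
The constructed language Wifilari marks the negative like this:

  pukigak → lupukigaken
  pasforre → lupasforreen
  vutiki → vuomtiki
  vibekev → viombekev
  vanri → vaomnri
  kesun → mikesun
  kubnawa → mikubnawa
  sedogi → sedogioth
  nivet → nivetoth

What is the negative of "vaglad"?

vutiki and sedogi both end in -i yet inflect differently (vuomtiki, sedogioth), so the final letter is not what conditions the rule; the first letter is.
"vaglad" begins with v-. The stems beginning with v- (vutiki → vuomtiki, vibekev → viombekev, vanri → vaomnri) insert -om- after the first vowel.
So vaglad → vaomglad.

vaomglad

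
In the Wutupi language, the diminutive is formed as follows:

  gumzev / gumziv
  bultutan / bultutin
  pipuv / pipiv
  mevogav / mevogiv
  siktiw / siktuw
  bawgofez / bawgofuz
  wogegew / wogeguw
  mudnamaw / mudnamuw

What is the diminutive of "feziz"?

"feziz" ends in -z. The one such stem in the data (bawgofez → bawgofuz) changes the last vowel to 'u' (as do siktiw, wogegew), so the same rule applies.
The other pattern: stems ending in -n or -v change the last vowel to 'i'.
So feziz → fezuz.

fezuz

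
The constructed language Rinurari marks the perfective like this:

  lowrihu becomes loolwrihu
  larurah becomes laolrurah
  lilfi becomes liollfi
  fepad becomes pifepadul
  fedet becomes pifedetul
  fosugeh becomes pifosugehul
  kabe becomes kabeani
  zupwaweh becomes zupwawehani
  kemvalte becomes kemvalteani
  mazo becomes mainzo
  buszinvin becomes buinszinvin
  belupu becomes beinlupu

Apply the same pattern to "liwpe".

liolwpe

larurah and fosugeh both end in -h yet inflect differently (laolrurah, pifosugehul), so the final letter is not what conditions the rule; the first letter is.
"liwpe" begins with l-. The stems beginning with l- (lowrihu → loolwrihu, larurah → laolrurah, lilfi → liollfi) insert -ol- after the first vowel.
The other patterns: stems beginning with f- add pi- … -ul around the stem; stems beginning with k- or z- add -ani; stems beginning with b- or m- insert -in- after the first vowel.
So liwpe → liolwpe.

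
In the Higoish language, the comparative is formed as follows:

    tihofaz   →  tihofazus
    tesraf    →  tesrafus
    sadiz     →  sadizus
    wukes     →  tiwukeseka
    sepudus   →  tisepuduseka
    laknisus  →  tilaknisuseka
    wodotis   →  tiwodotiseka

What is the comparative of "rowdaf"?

rowdafus

wodotis and sadiz both have last vowel 'i' yet inflect differently (tiwodotiseka, sadizus), so the last vowel is not what conditions the rule; the final letter is.
"rowdaf" ends in -f. The one such stem in the data (tesraf → tesrafus) adds -us, so the same rule applies.
So rowdaf → rowdafus.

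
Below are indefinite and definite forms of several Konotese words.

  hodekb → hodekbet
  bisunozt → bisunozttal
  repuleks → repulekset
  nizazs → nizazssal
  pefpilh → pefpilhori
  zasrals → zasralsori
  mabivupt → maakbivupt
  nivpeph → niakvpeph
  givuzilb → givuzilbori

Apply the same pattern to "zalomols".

zalomolsori

"zalomols" has second-to-last letter 'l'. The stems whose second-to-last letter is 'l' (givuzilb → givuzilbori, pefpilh → pefpilhori, zasrals → zasralsori) add -ori.
So zalomols → zalomolsori.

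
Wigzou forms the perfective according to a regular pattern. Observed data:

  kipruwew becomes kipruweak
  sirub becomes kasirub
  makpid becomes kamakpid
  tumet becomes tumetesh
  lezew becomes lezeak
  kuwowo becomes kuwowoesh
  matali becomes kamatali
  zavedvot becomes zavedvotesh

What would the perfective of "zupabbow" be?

"zupabbow" ends in -w. The stems ending in -w (kipruwew → kipruweak, lezew → lezeak) drop the final letter and add -ak.
The other patterns: stems ending in -o or -t add -esh; stems ending in -b, -d or -i add the prefix ka-.
So zupabbow → zupabboak.

zupabboak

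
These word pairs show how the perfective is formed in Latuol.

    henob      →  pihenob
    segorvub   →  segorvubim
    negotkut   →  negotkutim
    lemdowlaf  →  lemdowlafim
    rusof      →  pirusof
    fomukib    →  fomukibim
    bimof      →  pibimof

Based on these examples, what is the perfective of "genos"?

pigenos

lemdowlaf and rusof both end in -f yet inflect differently (lemdowlafim, pirusof), so the final letter is not what conditions the rule; the number of vowels is.
"genos" has 2 vowels. The stems with 2 vowels (rusof → pirusof, bimof → pibimof, henob → pihenob) add the prefix pi-.
So genos → pigenos.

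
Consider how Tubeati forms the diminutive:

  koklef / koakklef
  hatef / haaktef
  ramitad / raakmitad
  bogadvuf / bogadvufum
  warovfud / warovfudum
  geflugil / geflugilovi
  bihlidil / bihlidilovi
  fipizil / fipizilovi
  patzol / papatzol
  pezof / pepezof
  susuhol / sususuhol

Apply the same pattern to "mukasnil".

koklef and bogadvuf both end in -f yet inflect differently (koakklef, bogadvufum), so the final letter is not what conditions the rule; the last vowel is.
"mukasnil" has last vowel 'i'. The stems whose last vowel is 'i' (geflugil → geflugilovi, bihlidil → bihlidilovi, fipizil → fipizilovi) add -ovi.
So mukasnil → mukasnilovi.

mukasnilovi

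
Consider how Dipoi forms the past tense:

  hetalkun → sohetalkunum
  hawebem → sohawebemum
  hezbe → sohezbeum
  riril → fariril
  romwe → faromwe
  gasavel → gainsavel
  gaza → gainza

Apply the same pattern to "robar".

farobar

hezbe and romwe both end in -e yet inflect differently (sohezbeum, faromwe), so the final letter is not what conditions the rule; the first letter is.
"robar" begins with r-. The stems beginning with r- (riril → fariril, romwe → faromwe) add the prefix fa-.
The other patterns: stems beginning with h- add so- … -um around the stem; stems beginning with g- insert -in- after the first vowel.
So robar → farobar.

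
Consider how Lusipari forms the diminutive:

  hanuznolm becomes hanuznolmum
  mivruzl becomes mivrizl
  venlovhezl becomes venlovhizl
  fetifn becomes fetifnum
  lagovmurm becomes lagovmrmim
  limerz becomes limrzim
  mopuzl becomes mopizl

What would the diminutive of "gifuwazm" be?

lagovmurm and hanuznolm both end in -m yet inflect differently (lagovmrmim, hanuznolmum), so the final letter is not what conditions the rule; the second-to-last letter is.
"gifuwazm" has second-to-last letter 'z'. The stems whose second-to-last letter is 'z' (mivruzl → mivrizl, venlovhezl → venlovhizl, mopuzl → mopizl) change the last vowel to 'i'.
So gifuwazm → gifuwizm.

gifuwizm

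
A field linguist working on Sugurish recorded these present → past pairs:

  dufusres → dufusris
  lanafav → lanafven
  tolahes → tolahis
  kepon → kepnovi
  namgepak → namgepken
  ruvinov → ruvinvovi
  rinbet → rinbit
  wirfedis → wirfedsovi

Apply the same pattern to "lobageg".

"lobageg" has last vowel 'e'. The stems whose last vowel is 'e' (rinbet → rinbit, tolahes → tolahis, dufusres → dufusris) change the last vowel to 'i'.
The other patterns: stems whose last vowel is 'a' delete the last vowel and add -en; stems whose last vowel is 'i' or 'o' delete the last vowel and add -ovi.
So lobageg → lobagig.

lobagig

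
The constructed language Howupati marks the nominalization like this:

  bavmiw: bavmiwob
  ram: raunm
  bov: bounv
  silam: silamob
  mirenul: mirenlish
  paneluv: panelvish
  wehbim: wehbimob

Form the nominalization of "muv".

muunv

ram and wehbim both end in -m yet inflect differently (raunm, wehbimob), so the final letter is not what conditions the rule; the number of vowels is.
"muv" has 1 vowel. The stems with 1 vowel (bov → bounv, ram → raunm) insert -un- after the first vowel.
So muv → muunv.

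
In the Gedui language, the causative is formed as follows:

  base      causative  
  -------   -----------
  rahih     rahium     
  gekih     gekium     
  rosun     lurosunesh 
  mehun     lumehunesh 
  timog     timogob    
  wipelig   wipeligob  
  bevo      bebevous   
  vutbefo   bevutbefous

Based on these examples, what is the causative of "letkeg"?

letkegob

rahih and wipelig both have last vowel 'i' yet inflect differently (rahium, wipeligob), so the last vowel is not what conditions the rule; the final letter is.
"letkeg" ends in -g. The stems ending in -g (timog → timogob, wipelig → wipeligob) add -ob.
The other patterns: stems ending in -h drop the final letter and add -um; stems ending in -n add lu- … -esh around the stem; stems ending in -o add be- … -us around the stem.
So letkeg → letkegob.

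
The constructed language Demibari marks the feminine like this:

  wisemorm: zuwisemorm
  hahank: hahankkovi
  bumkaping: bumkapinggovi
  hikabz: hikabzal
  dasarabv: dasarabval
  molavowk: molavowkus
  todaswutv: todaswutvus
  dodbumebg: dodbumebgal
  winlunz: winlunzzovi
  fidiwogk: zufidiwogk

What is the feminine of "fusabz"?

fusabzal

hikabz and winlunz both end in -z yet inflect differently (hikabzal, winlunzzovi), so the final letter is not what conditions the rule; the second-to-last letter is.
"fusabz" has second-to-last letter 'b'. The stems whose second-to-last letter is 'b' (dodbumebg → dodbumebgal, hikabz → hikabzal, dasarabv → dasarabval) add -al.
The other patterns: stems whose second-to-last letter is 'g' or 'r' add the prefix zu-; stems whose second-to-last letter is 'n' double the final consonant and add -ovi; stems whose second-to-last letter is 't' or 'w' add -us.
So fusabz → fusabzal.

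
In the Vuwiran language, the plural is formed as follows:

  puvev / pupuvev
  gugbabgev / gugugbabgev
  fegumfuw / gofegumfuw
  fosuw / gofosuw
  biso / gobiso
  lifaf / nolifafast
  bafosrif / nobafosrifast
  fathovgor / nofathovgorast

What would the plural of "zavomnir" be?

biso and fathovgor both have last vowel 'o' yet inflect differently (gobiso, nofathovgorast), so the last vowel is not what conditions the rule; the final letter is.
"zavomnir" ends in -r. The one such stem in the data (fathovgor → nofathovgorast) adds no- … -ast around the stem, so the same rule applies.
The other patterns: stems ending in -v repeat the first consonant+vowel as a prefix; stems ending in -o or -w add the prefix go-.
So zavomnir → nozavomnirast.

nozavomnirast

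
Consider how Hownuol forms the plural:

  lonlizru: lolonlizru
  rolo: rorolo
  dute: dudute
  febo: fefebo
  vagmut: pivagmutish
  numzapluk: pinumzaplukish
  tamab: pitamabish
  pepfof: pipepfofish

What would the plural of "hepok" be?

pihepokish

"hepok" ends in a consonant. The stems ending in a consonant (vagmut → pivagmutish, numzapluk → pinumzaplukish, tamab → pitamabish) add pi- … -ish around the stem.
The other pattern: stems ending in a vowel repeat the first consonant+vowel as a prefix.
So hepok → pihepokish.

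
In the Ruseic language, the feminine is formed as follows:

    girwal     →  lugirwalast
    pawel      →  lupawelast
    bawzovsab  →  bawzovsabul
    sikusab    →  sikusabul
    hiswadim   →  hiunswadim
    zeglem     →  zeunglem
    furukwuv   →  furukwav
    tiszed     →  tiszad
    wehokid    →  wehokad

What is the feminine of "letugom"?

girwal and bawzovsab both have last vowel 'a' yet inflect differently (lugirwalast, bawzovsabul), so the last vowel is not what conditions the rule; the final letter is.
"letugom" ends in -m. The stems ending in -m (hiswadim → hiunswadim, zeglem → zeunglem) insert -un- after the first vowel.
So letugom → leuntugom.

leuntugom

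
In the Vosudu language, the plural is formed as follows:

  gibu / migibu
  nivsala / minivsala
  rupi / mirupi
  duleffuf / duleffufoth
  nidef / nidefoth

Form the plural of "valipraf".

gibu and duleffuf both have last vowel 'u' yet inflect differently (migibu, duleffufoth), so the last vowel is not what conditions the rule; whether the stem ends in a vowel or a consonant is.
"valipraf" ends in a consonant. The stems ending in a consonant (duleffuf → duleffufoth, nidef → nidefoth) add -oth.
The other pattern: stems ending in a vowel add the prefix mi-.
So valipraf → valiprafoth.

valiprafoth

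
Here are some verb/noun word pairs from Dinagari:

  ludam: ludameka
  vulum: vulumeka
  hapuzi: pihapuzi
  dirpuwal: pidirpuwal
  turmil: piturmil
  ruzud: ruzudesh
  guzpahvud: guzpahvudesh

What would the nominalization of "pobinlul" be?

pipobinlul

ludam and dirpuwal both have last vowel 'a' yet inflect differently (ludameka, pidirpuwal), so the last vowel is not what conditions the rule; the final letter is.
"pobinlul" ends in -l. The stems ending in -l (dirpuwal → pidirpuwal, turmil → piturmil) add the prefix pi-.
The other patterns: stems ending in -m add -eka; stems ending in -d add -esh.
So pobinlul → pipobinlul.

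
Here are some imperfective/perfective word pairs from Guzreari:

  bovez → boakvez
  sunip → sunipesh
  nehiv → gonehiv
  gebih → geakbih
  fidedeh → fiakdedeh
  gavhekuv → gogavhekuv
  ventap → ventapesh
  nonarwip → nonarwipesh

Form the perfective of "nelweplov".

gonelweplov

sunip and nehiv both have last vowel 'i' yet inflect differently (sunipesh, gonehiv), so the last vowel is not what conditions the rule; the final letter is.
"nelweplov" ends in -v. The stems ending in -v (gavhekuv → gogavhekuv, nehiv → gonehiv) add the prefix go-.
The other patterns: stems ending in -p add -esh; stems ending in -h or -z insert -ak- after the first vowel.
So nelweplov → gonelweplov.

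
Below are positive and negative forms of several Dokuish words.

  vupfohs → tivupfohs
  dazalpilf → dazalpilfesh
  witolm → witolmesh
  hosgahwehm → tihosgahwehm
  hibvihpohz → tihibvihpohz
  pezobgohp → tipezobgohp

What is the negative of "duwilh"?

"duwilh" has second-to-last letter 'l'. The stems whose second-to-last letter is 'l' (witolm → witolmesh, dazalpilf → dazalpilfesh) add -esh.
So duwilh → duwilhesh.

duwilhesh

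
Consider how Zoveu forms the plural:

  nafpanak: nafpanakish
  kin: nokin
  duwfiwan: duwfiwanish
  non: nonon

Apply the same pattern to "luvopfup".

non and duwfiwan both end in -n yet inflect differently (nonon, duwfiwanish), so the final letter is not what conditions the rule; the number of vowels is.
"luvopfup" has 3 vowels. The stems with 3 vowels (nafpanak → nafpanakish, duwfiwan → duwfiwanish) add -ish.
The other pattern: stems with 1 vowel add the prefix no-.
So luvopfup → luvopfupish.

luvopfupish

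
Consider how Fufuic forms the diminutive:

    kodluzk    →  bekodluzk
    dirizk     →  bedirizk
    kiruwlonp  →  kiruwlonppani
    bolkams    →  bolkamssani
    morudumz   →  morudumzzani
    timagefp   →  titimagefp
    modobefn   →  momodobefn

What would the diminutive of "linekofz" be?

lilinekofz

timagefp and kiruwlonp both end in -p yet inflect differently (titimagefp, kiruwlonppani), so the final letter is not what conditions the rule; the second-to-last letter is.
"linekofz" has second-to-last letter 'f'. The stems whose second-to-last letter is 'f' (timagefp → titimagefp, modobefn → momodobefn) repeat the first consonant+vowel as a prefix.
The other patterns: stems whose second-to-last letter is 'z' add the prefix be-; stems whose second-to-last letter is 'm' or 'n' double the final consonant and add -ani.
So linekofz → lilinekofz.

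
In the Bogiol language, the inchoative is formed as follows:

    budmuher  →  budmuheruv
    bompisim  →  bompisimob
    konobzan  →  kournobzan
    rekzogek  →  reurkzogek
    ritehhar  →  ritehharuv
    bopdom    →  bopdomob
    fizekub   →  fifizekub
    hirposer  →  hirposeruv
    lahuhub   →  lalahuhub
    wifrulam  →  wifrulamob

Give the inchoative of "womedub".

wowomedub

ritehhar and wifrulam both have last vowel 'a' yet inflect differently (ritehharuv, wifrulamob), so the last vowel is not what conditions the rule; the final letter is.
"womedub" ends in -b. The stems ending in -b (fizekub → fifizekub, lahuhub → lalahuhub) repeat the first consonant+vowel as a prefix.
So womedub → wowomedub.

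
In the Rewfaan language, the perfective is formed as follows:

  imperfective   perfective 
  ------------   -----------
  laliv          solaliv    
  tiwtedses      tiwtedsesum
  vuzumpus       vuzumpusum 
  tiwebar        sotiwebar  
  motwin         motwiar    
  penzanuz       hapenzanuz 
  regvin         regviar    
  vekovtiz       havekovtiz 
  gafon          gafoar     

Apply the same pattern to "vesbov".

vuzumpus and penzanuz both have last vowel 'u' yet inflect differently (vuzumpusum, hapenzanuz), so the last vowel is not what conditions the rule; the final letter is.
"vesbov" ends in -v. The one such stem in the data (laliv → solaliv) adds the prefix so-, so the same rule applies.
The other patterns: stems ending in -s add -um; stems ending in -n drop the final letter and add -ar; stems ending in -z add the prefix ha-.
So vesbov → sovesbov.

sovesbov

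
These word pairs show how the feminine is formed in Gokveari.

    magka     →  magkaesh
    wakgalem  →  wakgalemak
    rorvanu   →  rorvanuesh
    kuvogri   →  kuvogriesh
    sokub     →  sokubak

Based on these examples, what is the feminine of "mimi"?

"mimi" ends in a vowel. The stems ending in a vowel (kuvogri → kuvogriesh, rorvanu → rorvanuesh, magka → magkaesh) add -esh.
The other pattern: stems ending in a consonant add -ak.
So mimi → mimiesh.

mimiesh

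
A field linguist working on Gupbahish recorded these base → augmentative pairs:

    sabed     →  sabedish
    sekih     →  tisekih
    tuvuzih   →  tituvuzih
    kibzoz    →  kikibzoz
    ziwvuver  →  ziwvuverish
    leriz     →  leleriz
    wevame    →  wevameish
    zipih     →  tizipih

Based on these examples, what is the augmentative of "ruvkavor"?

leriz and tuvuzih both have last vowel 'i' yet inflect differently (leleriz, tituvuzih), so the last vowel is not what conditions the rule; the final letter is.
"ruvkavor" ends in -r. The one such stem in the data (ziwvuver → ziwvuverish) adds -ish, so the same rule applies.
So ruvkavor → ruvkavorish.

ruvkavorish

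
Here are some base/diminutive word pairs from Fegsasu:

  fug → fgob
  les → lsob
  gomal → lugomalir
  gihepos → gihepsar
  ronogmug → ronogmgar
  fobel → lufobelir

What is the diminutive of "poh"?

fug and ronogmug both end in -g yet inflect differently (fgob, ronogmgar), so the final letter is not what conditions the rule; the number of vowels is.
"poh" has 1 vowel. The stems with 1 vowel (fug → fgob, les → lsob) delete the last vowel and add -ob.
The other patterns: stems with 2 vowels add lu- … -ir around the stem; stems with 3 vowels delete the last vowel and add -ar.
So poh → phob.

phob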